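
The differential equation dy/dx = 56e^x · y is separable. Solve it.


Separate variables: dy/y = 56e^x dx.
Integrate: ln|y| = 56e^x + C₀.
Exponentiate: y = Ce^(56e^x).


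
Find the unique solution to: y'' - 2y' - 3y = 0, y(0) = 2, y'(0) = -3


Characteristic roots of r² - 2r - 3 = 0 are -1, 3.
General solution y = c₁ e^(-x) + c₂ e^(3x).
Apply y(0) = 2: c₁ + c₂ = 2. Apply y'(0) = -3: -1 c₁ + 3 c₂ = -3.
Solve: c₁ = 9/4, c₂ = -1/4.
Particular solution: y = (9/4)e^(-x) - (1/4)e^(3x).


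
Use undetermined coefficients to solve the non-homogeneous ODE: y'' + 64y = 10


Homogeneous part: r² + 64 = 0 ⇒ r = ±8i, so y_h = C₁cos(8x) + C₂sin(8x).
Try constant y_p = A; plug in: 64A = 10 ⇒ A = 5/32.
General solution: y = C₁cos(8x) + C₂sin(8x) + 5/32.


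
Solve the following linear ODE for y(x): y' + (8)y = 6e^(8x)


P(x) = 8 ⇒ μ = e^(8x).
(μ y)' = 6e^(16x) ⇒ μ y = (6/16)e^(16x) + C.
Divide by μ: y = (3/8)e^(8x) + Ce^(-8x).


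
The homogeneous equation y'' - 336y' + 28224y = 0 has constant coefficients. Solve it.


Characteristic equation: r² - 336r + 28224 = 0, i.e. (r - 168)² = 0.
Repeated root r = 168; include an x factor for the second linearly independent solution.
General solution: y = (C₁ + C₂x)e^(168x).


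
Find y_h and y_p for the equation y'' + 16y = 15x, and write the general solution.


Homogeneous: r² + 16 = 0 ⇒ r = ±4i, y_h = C₁cos(4x) + C₂sin(4x).
Polynomial forcing; try y_p = Ax + B. Then y_p'' + 16 y_p = 16(Ax + B) = 15x, so B = 0 and A = 15/16.
General solution: y = C₁cos(4x) + C₂sin(4x) + (15/16)x.


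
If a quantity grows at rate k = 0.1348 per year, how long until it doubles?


Exponential growth: P(t) = P₀ e^(0.1348t). Set P(t)/P₀ = 2: e^(0.1348t) = 2.
Solve: t = ln(2)/0.1348 ≈ 5.14 years.


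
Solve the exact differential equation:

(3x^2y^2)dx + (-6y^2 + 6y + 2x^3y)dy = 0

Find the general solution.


Check exactness: ∂M/∂y = 6x^2y and ∂N/∂x = 6x^2y; equal, so the equation is exact.
Integrate M with respect to x (treating y as constant): ∫M dx = x^3y^2 + h(y).
Differentiate w.r.t. y and set equal to N: the x-dependent terms already match, leaving h'(y) = -6y^2 + 6y. Integrate: h(y) = -2y^3 + 3y^2.
So F(x,y) = -2y^3 + 3y^2 + x^3y^2.
General solution: -2y^3 + 3y^2 + x^3y^2 = C.


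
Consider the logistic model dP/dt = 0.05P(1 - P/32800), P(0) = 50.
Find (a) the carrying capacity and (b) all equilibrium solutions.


Logistic ODE dP/dt = 0.05P(1 - P/32800) has equilibria where dP/dt = 0, i.e. P = 0 or P = 32800.
The coefficient (1 - P/K) = 0 when P = K, identifying K = 32800 as the carrying capacity.
(a) K = 32800; (b) equilibria P = 0 and P = 32800.


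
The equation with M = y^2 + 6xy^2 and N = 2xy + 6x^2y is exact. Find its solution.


Check exactness: ∂M/∂y = 2y + 12xy and ∂N/∂x = 2y + 12xy; equal, so the equation is exact.
Integrate M with respect to x (treating y as constant): ∫M dx = xy^2 + 3x^2y^2 + h(y).
Differentiate w.r.t. y and set equal to N: all terms match, so h'(y) = 0 and h is a constant absorbed into C.
General solution: xy^2 + 3x^2y^2 = C.


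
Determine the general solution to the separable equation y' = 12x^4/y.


Separate variables: y dy = 12x^4 dx.
Integrate both sides: y²/2 = (12/5)x^5 + C₀.
Multiply by 2: y² = (24/5)x^5 + C.


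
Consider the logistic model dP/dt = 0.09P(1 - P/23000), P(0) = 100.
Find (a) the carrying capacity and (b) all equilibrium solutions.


Logistic ODE dP/dt = 0.09P(1 - P/23000) has equilibria where dP/dt = 0, i.e. P = 0 or P = 23000.
The coefficient (1 - P/K) = 0 when P = K, identifying K = 23000 as the carrying capacity.
(a) K = 23000; (b) equilibria P = 0 and P = 23000.


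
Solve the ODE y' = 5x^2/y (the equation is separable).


Separate variables: y dy = 5x^2 dx.
Integrate both sides: y²/2 = (5/3)x^3 + C₀.
Multiply by 2: y² = (10/3)x^3 + C.


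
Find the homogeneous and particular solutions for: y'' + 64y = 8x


Homogeneous: r² + 64 = 0 ⇒ r = ±8i, y_h = C₁cos(8x) + C₂sin(8x).
Polynomial forcing; try y_p = Ax + B. Then y_p'' + 64 y_p = 64(Ax + B) = 8x, so B = 0 and A = 1/8.
General solution: y = C₁cos(8x) + C₂sin(8x) + (1/8)x.


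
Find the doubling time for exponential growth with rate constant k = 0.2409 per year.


Exponential growth: P(t) = P₀ e^(0.2409t). Set P(t)/P₀ = 2: e^(0.2409t) = 2.
Solve: t = ln(2)/0.2409 ≈ 2.88 years.


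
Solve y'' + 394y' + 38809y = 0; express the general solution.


Characteristic equation: r² + 394r + 38809 = 0, i.e. (r + 197)² = 0.
Repeated root r = -197; include an x factor for the second linearly independent solution.
General solution: y = (C₁ + C₂x)e^(-197x).


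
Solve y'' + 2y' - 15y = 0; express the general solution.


Characteristic equation: r² + 2r - 15 = 0.
Factor: (r - 3)(r + 5) = 0 ⇒ r = 3, -5 (distinct real).
General solution: y = C₁e^(3x) + C₂e^(-5x).


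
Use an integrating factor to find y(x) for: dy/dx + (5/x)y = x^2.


P(x) = 5/x ⇒ μ = x^5.
(x^5 y)' = x^7 ⇒ x^5 y = x^8/(8) + C.
Solve for y: y = (1/8)x^3 + C/x^5.


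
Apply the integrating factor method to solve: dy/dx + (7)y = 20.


P(x) = 7, Q(x) = 20; integrating factor μ = e^(7x).
(μ y)' = 20e^(7x) ⇒ μ y = (20/7)e^(7x) + C.
Divide by μ: y = 20/7 + Ce^(-7x).


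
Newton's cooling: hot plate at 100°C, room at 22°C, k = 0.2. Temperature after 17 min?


Newton's law: dT/dt = -k(T - T_a) has solution T(t) = T_a + (T₀ - T_a)e^(-kt).
Plug in T_a = 22, T₀ = 100, k = 0.2, t = 17: T(17) = 22 + (78)e^(-3.40) ≈ 24.6°C.


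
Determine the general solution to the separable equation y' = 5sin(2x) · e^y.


Separate: e^(-y) dy = 5sin(2x) dx.
Integrate: -e^(-y) = -(5/2)cos(2x) + C₀.
Rearrange: e^(-y) = (5/2)cos(2x) + C.


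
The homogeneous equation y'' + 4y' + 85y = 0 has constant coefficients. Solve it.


Characteristic equation: r² + 4r + 85 = 0.
Discriminant is negative; roots r = -2 ± 9i (complex conjugate pair).
General solution uses e^(α x)(C₁ cos(β x) + C₂ sin(β x)): y = e^(-2x)(C₁cos(9x) + C₂sin(9x)).


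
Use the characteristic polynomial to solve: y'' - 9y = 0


Characteristic equation: r² - 9 = 0.
Factor: (r + 3)(r - 3) = 0 ⇒ r = -3, 3 (distinct real).
General solution: y = C₁e^(-3x) + C₂e^(3x).


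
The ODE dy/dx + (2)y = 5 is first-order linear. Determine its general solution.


P(x) = 2, Q(x) = 5; integrating factor μ = e^(2x).
(μ y)' = 5e^(2x) ⇒ μ y = (5/2)e^(2x) + C.
Divide by μ: y = 5/2 + Ce^(-2x).


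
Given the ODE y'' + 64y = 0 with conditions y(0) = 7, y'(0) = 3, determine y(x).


Characteristic roots of r² + 64 = 0 are ±8i, so y = C₁cos(8x) + C₂sin(8x).
Apply y(0) = 7: C₁ = 7. Differentiate and apply y'(0) = 3: 8·C₂ = 3, so C₂ = 3/8.
Particular solution: y = 7cos(8x) + (3/8)sin(8x).


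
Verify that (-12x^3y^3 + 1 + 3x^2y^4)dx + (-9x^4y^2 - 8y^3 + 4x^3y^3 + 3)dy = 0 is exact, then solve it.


Check exactness: ∂M/∂y = -36x^3y^2 + 12x^2y^3 and ∂N/∂x = -36x^3y^2 + 12x^2y^3; equal, so the equation is exact.
Integrate M with respect to x (treating y as constant): ∫M dx = -3x^4y^3 + x + x^3y^4 + h(y).
Differentiate w.r.t. y and set equal to N: the x-dependent terms already match, leaving h'(y) = -8y^3 + 3. Integrate: h(y) = -2y^4 + 3y.
So F(x,y) = -3x^4y^3 + x - 2y^4 + x^3y^4 + 3y.
General solution: -3x^4y^3 + x - 2y^4 + x^3y^4 + 3y = C.


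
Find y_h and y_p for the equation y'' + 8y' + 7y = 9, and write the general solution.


Characteristic roots of r² + 8r + 7 = 0 are -1, -7.
y_h = C₁e^(-x) + C₂e^(-7x).
Constant forcing; try y_p = A. Then 7A = 9 ⇒ A = 9/7.
General solution: y = C₁e^(-x) + C₂e^(-7x) + 9/7.


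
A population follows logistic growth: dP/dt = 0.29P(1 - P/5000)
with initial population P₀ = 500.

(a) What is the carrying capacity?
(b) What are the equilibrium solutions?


Logistic ODE dP/dt = 0.29P(1 - P/5000) has equilibria where dP/dt = 0, i.e. P = 0 or P = 5000.
The coefficient (1 - P/K) = 0 when P = K, identifying K = 5000 as the carrying capacity.
(a) K = 5000; (b) equilibria P = 0 and P = 5000.


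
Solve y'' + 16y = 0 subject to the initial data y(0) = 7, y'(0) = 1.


Characteristic roots of r² + 16 = 0 are ±4i, so y = C₁cos(4x) + C₂sin(4x).
Apply y(0) = 7: C₁ = 7. Differentiate and apply y'(0) = 1: 4·C₂ = 1, so C₂ = 1/4.
Particular solution: y = 7cos(4x) + (1/4)sin(4x).


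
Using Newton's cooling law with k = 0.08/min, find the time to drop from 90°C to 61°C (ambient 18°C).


From T(t) = T_a + (T₀ - T_a)e^(-kt), set T(t) = 61:
(61 - 18) / (90 - 18) = e^(-0.08t), so t = -ln(0.597)/0.08 ≈ 6.4 minutes.


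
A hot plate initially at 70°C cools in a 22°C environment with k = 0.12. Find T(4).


Newton's law: dT/dt = -k(T - T_a) has solution T(t) = T_a + (T₀ - T_a)e^(-kt).
Plug in T_a = 22, T₀ = 70, k = 0.12, t = 4: T(4) = 22 + (48)e^(-0.48) ≈ 51.7°C.


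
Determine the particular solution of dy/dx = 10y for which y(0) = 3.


General solution of y' = 10y is y = Ce^(10x).
Apply y(0) = 3: C = 3.
Particular solution: y = 3e^(10x).


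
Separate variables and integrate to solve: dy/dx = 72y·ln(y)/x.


Separate: dy/[y ln(y)] = 72 dx/x.
Substitute u = ln(y): du/u = 72 dx/x.
Integrate: ln|ln(y)| = 72ln|x| + C₀, hence ln(y) = C·x^72.


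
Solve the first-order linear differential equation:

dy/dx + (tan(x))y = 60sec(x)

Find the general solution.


P(x) = tan(x) ⇒ μ = e^(∫tan(x)dx) = sec(x).
(sec(x) y)' = 60sec²(x) ⇒ sec(x) y = 60tan(x) + C.
Multiply by cos(x): y = 60sin(x) + C·cos(x).


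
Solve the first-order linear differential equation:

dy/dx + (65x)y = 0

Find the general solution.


P(x) = 65x ⇒ μ = e^((65/2)x²).
Q(x) = 0 so μ y is constant: y = Ce^(-(65/2)x²).


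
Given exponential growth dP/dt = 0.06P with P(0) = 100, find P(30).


The ODE dP/dt = 0.06P has solution P(t) = P(0)e^(0.06t).
Substitute P(0) = 100 and t = 30: P(30) = 100 e^(1.80) ≈ 605.


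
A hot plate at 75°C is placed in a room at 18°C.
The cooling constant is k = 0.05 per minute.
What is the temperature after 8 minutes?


Newton's law: dT/dt = -k(T - T_a) has solution T(t) = T_a + (T₀ - T_a)e^(-kt).
Plug in T_a = 18, T₀ = 75, k = 0.05, t = 8: T(8) = 18 + (57)e^(-0.40) ≈ 56.2°C.


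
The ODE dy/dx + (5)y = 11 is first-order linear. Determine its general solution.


P(x) = 5, Q(x) = 11; integrating factor μ = e^(5x).
(μ y)' = 11e^(5x) ⇒ μ y = (11/5)e^(5x) + C.
Divide by μ: y = 11/5 + Ce^(-5x).


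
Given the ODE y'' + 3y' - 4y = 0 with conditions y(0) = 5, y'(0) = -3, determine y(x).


Characteristic roots of r² + 3r - 4 = 0 are -4, 1.
General solution y = c₁ e^(-4x) + c₂ e^(x).
Apply y(0) = 5: c₁ + c₂ = 5. Apply y'(0) = -3: -4 c₁ + 1 c₂ = -3.
Solve: c₁ = 8/5, c₂ = 17/5.
Particular solution: y = (8/5)e^(-4x) + (17/5)e^(x).


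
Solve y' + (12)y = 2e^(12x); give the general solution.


P(x) = 12 ⇒ μ = e^(12x).
(μ y)' = 2e^(24x) ⇒ μ y = (2/24)e^(24x) + C.
Divide by μ: y = (1/12)e^(12x) + Ce^(-12x).


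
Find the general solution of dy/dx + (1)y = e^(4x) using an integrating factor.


P(x) = 1 ⇒ μ = e^(x).
(μ y)' = e^(5x) ⇒ μ y = e^(5x)/5 + C.
Divide by μ: y = (1/5)e^(4x) + Ce^(-x).


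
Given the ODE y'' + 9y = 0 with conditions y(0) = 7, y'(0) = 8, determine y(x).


Characteristic roots of r² + 9 = 0 are ±3i, so y = C₁cos(3x) + C₂sin(3x).
Apply y(0) = 7: C₁ = 7. Differentiate and apply y'(0) = 8: 3·C₂ = 8, so C₂ = 8/3.
Particular solution: y = 7cos(3x) + (8/3)sin(3x).


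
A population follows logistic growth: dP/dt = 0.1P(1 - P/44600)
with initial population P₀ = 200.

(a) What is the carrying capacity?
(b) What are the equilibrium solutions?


Logistic ODE dP/dt = 0.1P(1 - P/44600) has equilibria where dP/dt = 0, i.e. P = 0 or P = 44600.
The coefficient (1 - P/K) = 0 when P = K, identifying K = 44600 as the carrying capacity.
(a) K = 44600; (b) equilibria P = 0 and P = 44600.


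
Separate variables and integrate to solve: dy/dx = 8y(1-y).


Separate: dy/[y(1-y)] = 8 dx.
Partial fractions: 1/[y(1-y)] = 1/y + 1/(1-y).
Integrate: ln|y/(1-y)| = 8x + C₀.
Solve for y: y = 1/(1 + Ce^(-8x)).


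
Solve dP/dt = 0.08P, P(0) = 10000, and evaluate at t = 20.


The ODE dP/dt = 0.08P has solution P(t) = P(0)e^(0.08t).
Substitute P(0) = 10000 and t = 20: P(20) = 10000 e^(1.60) ≈ 49530.


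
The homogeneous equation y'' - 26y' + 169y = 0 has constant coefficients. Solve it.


Characteristic equation: r² - 26r + 169 = 0, i.e. (r - 13)² = 0.
Repeated root r = 13; include an x factor for the second linearly independent solution.
General solution: y = (C₁ + C₂x)e^(13x).


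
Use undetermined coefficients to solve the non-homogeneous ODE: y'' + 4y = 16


Homogeneous part: r² + 4 = 0 ⇒ r = ±2i, so y_h = C₁cos(2x) + C₂sin(2x).
Try constant y_p = A; plug in: 4A = 16 ⇒ A = 4.
General solution: y = C₁cos(2x) + C₂sin(2x) + 4.


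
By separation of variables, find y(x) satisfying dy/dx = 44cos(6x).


g(y) = 1, so integrate directly: y = ∫ 44cos(6x) dx = (22/3)sin(6x) + C.


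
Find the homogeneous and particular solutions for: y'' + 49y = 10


Homogeneous part: r² + 49 = 0 ⇒ r = ±7i, so y_h = C₁cos(7x) + C₂sin(7x).
Try constant y_p = A; plug in: 49A = 10 ⇒ A = 10/49.
General solution: y = C₁cos(7x) + C₂sin(7x) + 10/49.


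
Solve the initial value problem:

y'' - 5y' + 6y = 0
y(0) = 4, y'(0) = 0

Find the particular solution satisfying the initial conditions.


Characteristic roots of r² - 5r + 6 = 0 are 3, 2.
General solution y = c₁ e^(3x) + c₂ e^(2x).
Apply y(0) = 4: c₁ + c₂ = 4. Apply y'(0) = 0: 3 c₁ + 2 c₂ = 0.
Solve: c₁ = -8, c₂ = 12.
Particular solution: y = -8e^(3x) + 12e^(2x).


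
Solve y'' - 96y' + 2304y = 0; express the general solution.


Characteristic equation: r² - 96r + 2304 = 0, i.e. (r - 48)² = 0.
Repeated root r = 48; include an x factor for the second linearly independent solution.
General solution: y = (C₁ + C₂x)e^(48x).


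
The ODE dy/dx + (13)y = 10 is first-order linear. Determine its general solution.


P(x) = 13, Q(x) = 10; integrating factor μ = e^(13x).
(μ y)' = 10e^(13x) ⇒ μ y = (10/13)e^(13x) + C.
Divide by μ: y = 10/13 + Ce^(-13x).


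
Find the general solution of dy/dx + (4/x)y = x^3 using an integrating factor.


P(x) = 4/x ⇒ μ = x^4.
(x^4 y)' = x^4·x^3 = x^7.
Integrate: x^4 y = x^8/(8) + C.
Solve for y: y = (1/8)x^4 + C/x^4.


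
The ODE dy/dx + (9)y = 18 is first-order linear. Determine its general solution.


P(x) = 9, Q(x) = 18; integrating factor μ = e^(9x).
(μ y)' = 18e^(9x) ⇒ μ y = 2e^(9x) + C.
Divide by μ: y = 2 + Ce^(-9x).


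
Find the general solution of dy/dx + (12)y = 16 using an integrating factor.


P(x) = 12, Q(x) = 16; integrating factor μ = e^(12x).
(μ y)' = 16e^(12x) ⇒ μ y = (4/3)e^(12x) + C.
Divide by μ: y = 4/3 + Ce^(-12x).


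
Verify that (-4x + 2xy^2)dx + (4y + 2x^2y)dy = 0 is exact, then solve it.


Check exactness: ∂M/∂y = 4xy and ∂N/∂x = 4xy; equal, so the equation is exact.
Integrate M with respect to x (treating y as constant): ∫M dx = -2x^2 + x^2y^2 + h(y).
Differentiate w.r.t. y and set equal to N: the x-dependent terms already match, leaving h'(y) = 4y. Integrate: h(y) = 2y^2.
So F(x,y) = -2x^2 + 2y^2 + x^2y^2.
General solution: -2x^2 + 2y^2 + x^2y^2 = C.


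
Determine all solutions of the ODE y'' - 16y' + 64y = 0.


Characteristic equation: r² - 16r + 64 = 0, i.e. (r - 8)² = 0.
Repeated root r = 8; include an x factor for the second linearly independent solution.
General solution: y = (C₁ + C₂x)e^(8x).


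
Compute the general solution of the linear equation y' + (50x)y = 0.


P(x) = 50x ⇒ μ = e^(25x²).
Q(x) = 0 so μ y is constant: y = Ce^(-25x²).


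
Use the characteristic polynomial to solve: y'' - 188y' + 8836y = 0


Characteristic equation: r² - 188r + 8836 = 0, i.e. (r - 94)² = 0.
Repeated root r = 94; include an x factor for the second linearly independent solution.
General solution: y = (C₁ + C₂x)e^(94x).


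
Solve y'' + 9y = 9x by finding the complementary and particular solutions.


Homogeneous: r² + 9 = 0 ⇒ r = ±3i, y_h = C₁cos(3x) + C₂sin(3x).
Polynomial forcing; try y_p = Ax + B. Then y_p'' + 9 y_p = 9(Ax + B) = 9x, so B = 0 and A = 1.
General solution: y = C₁cos(3x) + C₂sin(3x) + x.


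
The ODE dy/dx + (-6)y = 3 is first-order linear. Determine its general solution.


P(x) = -6 ⇒ μ = e^(-6x).
(μ y)' = 3e^(-6x) ⇒ μ y = -(1/2)e^(-6x) + C.
Divide by μ: y = -1/2 + Ce^(6x).


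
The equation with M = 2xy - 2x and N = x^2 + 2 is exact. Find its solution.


Check exactness: ∂M/∂y = 2x and ∂N/∂x = 2x; equal, so the equation is exact.
Integrate M with respect to x (treating y as constant): ∫M dx = x^2y - x^2 + h(y).
Differentiate w.r.t. y and set equal to N: the x-dependent terms already match, leaving h'(y) = 2. Integrate: h(y) = 2y.
So F(x,y) = x^2y + 2y - x^2.
General solution: x^2y + 2y - x^2 = C.


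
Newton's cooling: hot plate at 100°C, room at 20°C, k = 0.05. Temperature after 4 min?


Newton's law: dT/dt = -k(T - T_a) has solution T(t) = T_a + (T₀ - T_a)e^(-kt).
Plug in T_a = 20, T₀ = 100, k = 0.05, t = 4: T(4) = 20 + (80)e^(-0.20) ≈ 85.5°C.


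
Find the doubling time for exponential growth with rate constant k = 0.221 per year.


Exponential growth: P(t) = P₀ e^(0.221t). Set P(t)/P₀ = 2: e^(0.221t) = 2.
Solve: t = ln(2)/0.221 ≈ 3.14 years.


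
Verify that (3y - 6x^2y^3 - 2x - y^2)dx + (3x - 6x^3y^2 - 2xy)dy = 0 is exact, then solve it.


Check exactness: ∂M/∂y = 3 - 18x^2y^2 - 2y and ∂N/∂x = 3 - 18x^2y^2 - 2y; equal, so the equation is exact.
Integrate M with respect to x (treating y as constant): ∫M dx = 3xy - 2x^3y^3 - x^2 - xy^2 + h(y).
Differentiate w.r.t. y and set equal to N: all terms match, so h'(y) = 0 and h is a constant absorbed into C.
General solution: 3xy - 2x^3y^3 - x^2 - xy^2 = C.


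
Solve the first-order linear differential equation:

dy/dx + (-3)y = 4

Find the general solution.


P(x) = -3 ⇒ μ = e^(-3x).
(μ y)' = 4e^(-3x) ⇒ μ y = -(4/3)e^(-3x) + C.
Divide by μ: y = -4/3 + Ce^(3x).


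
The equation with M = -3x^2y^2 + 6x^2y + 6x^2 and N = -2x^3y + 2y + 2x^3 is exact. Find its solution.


Check exactness: ∂M/∂y = -6x^2y + 6x^2 and ∂N/∂x = -6x^2y + 6x^2; equal, so the equation is exact.
Integrate M with respect to x (treating y as constant): ∫M dx = -x^3y^2 + 2x^3y + 2x^3 + h(y).
Differentiate w.r.t. y and set equal to N: the x-dependent terms already match, leaving h'(y) = 2y. Integrate: h(y) = y^2.
So F(x,y) = -x^3y^2 + y^2 + 2x^3y + 2x^3.
General solution: -x^3y^2 + y^2 + 2x^3y + 2x^3 = C.


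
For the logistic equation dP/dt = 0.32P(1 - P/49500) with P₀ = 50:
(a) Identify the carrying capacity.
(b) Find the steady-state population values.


Logistic ODE dP/dt = 0.32P(1 - P/49500) has equilibria where dP/dt = 0, i.e. P = 0 or P = 49500.
The coefficient (1 - P/K) = 0 when P = K, identifying K = 49500 as the carrying capacity.
(a) K = 49500; (b) equilibria P = 0 and P = 49500.


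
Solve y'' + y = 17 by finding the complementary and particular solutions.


Homogeneous part: r² + 1 = 0 ⇒ r = ±1i, so y_h = C₁cos(x) + C₂sin(x).
Try constant y_p = A; plug in: 1A = 17 ⇒ A = 17.
General solution: y = C₁cos(x) + C₂sin(x) + 17.


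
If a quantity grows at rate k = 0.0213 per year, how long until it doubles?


Exponential growth: P(t) = P₀ e^(0.0213t). Set P(t)/P₀ = 2: e^(0.0213t) = 2.
Solve: t = ln(2)/0.0213 ≈ 32.54 years.


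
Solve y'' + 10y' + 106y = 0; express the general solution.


Characteristic equation: r² + 10r + 106 = 0.
Discriminant is negative; roots r = -5 ± 9i (complex conjugate pair).
General solution uses e^(α x)(C₁ cos(β x) + C₂ sin(β x)): y = e^(-5x)(C₁cos(9x) + C₂sin(9x)).


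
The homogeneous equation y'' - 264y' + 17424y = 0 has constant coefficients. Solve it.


Characteristic equation: r² - 264r + 17424 = 0, i.e. (r - 132)² = 0.
Repeated root r = 132; include an x factor for the second linearly independent solution.
General solution: y = (C₁ + C₂x)e^(132x).


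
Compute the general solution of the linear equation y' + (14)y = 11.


P(x) = 14, Q(x) = 11; integrating factor μ = e^(14x).
(μ y)' = 11e^(14x) ⇒ μ y = (11/14)e^(14x) + C.
Divide by μ: y = 11/14 + Ce^(-14x).


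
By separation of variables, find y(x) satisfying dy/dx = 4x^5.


Integrate both sides with respect to x: y = ∫ 4x^5 dx = (2/3)x^6 + C.


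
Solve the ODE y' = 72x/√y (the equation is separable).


Separate: √y dy = 72x dx.
Integrate: (2/3)y^(3/2) = 36x² + C.


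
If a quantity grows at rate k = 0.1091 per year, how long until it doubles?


Exponential growth: P(t) = P₀ e^(0.1091t). Set P(t)/P₀ = 2: e^(0.1091t) = 2.
Solve: t = ln(2)/0.1091 ≈ 6.35 years.


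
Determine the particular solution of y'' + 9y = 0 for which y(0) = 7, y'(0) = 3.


Characteristic roots of r² + 9 = 0 are ±3i, so y = C₁cos(3x) + C₂sin(3x).
Apply y(0) = 7: C₁ = 7. Differentiate and apply y'(0) = 3: 3·C₂ = 3, so C₂ = 1.
Particular solution: y = 7cos(3x) + sin(3x).


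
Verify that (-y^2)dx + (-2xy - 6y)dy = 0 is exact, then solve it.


Check exactness: ∂M/∂y = -2y and ∂N/∂x = -2y; equal, so the equation is exact.
Integrate M with respect to x (treating y as constant): ∫M dx = -xy^2 + h(y).
Differentiate w.r.t. y and set equal to N: the x-dependent terms already match, leaving h'(y) = -6y. Integrate: h(y) = -3y^2.
So F(x,y) = -xy^2 - 3y^2.
General solution: -xy^2 - 3y^2 = C.


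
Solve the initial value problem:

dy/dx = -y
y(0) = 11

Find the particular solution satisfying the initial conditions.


General solution of y' = -y is y = Ce^(-x).
Apply y(0) = 11: C = 11.
Particular solution: y = 11e^(-x).


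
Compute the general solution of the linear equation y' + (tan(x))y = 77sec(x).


P(x) = tan(x) ⇒ μ = e^(∫tan(x)dx) = sec(x).
(sec(x) y)' = 77sec²(x) ⇒ sec(x) y = 77tan(x) + C.
Multiply by cos(x): y = 77sin(x) + C·cos(x).


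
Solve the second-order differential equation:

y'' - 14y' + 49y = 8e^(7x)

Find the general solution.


Characteristic polynomial (r - 7)² = 0; repeated root r = 7.
y_h = (C₁ + C₂x)e^(7x). Forcing matches the repeated root (resonance), so try y_p = Ax² e^(7x).
Substitute and solve for A: 2A = 8, so A = 4.
General solution: y = (C₁ + C₂x + 4x²)e^(7x).


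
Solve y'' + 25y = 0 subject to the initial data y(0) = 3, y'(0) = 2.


Characteristic roots of r² + 25 = 0 are ±5i, so y = C₁cos(5x) + C₂sin(5x).
Apply y(0) = 3: C₁ = 3. Differentiate and apply y'(0) = 2: 5·C₂ = 2, so C₂ = 2/5.
Particular solution: y = 3cos(5x) + (2/5)sin(5x).


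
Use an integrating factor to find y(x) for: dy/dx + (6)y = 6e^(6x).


P(x) = 6 ⇒ μ = e^(6x).
(μ y)' = 6e^(12x) ⇒ μ y = (6/12)e^(12x) + C.
Divide by μ: y = (1/2)e^(6x) + Ce^(-6x).


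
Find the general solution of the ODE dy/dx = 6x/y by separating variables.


Separate variables: y dy = 6x dx.
Integrate both sides: y²/2 = 3x^2 + C₀.
Multiply by 2: y² = 6x^2 + C.


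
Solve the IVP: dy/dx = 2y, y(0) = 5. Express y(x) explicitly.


General solution of y' = 2y is y = Ce^(2x).
Apply y(0) = 5: C = 5.
Particular solution: y = 5e^(2x).


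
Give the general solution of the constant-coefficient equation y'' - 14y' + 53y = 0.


Characteristic equation: r² - 14r + 53 = 0.
Discriminant is negative; roots r = 7 ± 2i (complex conjugate pair).
General solution uses e^(α x)(C₁ cos(β x) + C₂ sin(β x)): y = e^(7x)(C₁cos(2x) + C₂sin(2x)).


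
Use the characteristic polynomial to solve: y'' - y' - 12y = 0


Characteristic equation: r² - r - 12 = 0.
Factor: (r + 3)(r - 4) = 0 ⇒ r = -3, 4 (distinct real).
General solution: y = C₁e^(-3x) + C₂e^(4x).


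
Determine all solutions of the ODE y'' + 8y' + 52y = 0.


Characteristic equation: r² + 8r + 52 = 0.
Discriminant is negative; roots r = -4 ± 6i (complex conjugate pair).
General solution uses e^(α x)(C₁ cos(β x) + C₂ sin(β x)): y = e^(-4x)(C₁cos(6x) + C₂sin(6x)).


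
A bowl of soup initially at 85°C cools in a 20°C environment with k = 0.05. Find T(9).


Newton's law: dT/dt = -k(T - T_a) has solution T(t) = T_a + (T₀ - T_a)e^(-kt).
Plug in T_a = 20, T₀ = 85, k = 0.05, t = 9: T(9) = 20 + (65)e^(-0.45) ≈ 61.4°C.


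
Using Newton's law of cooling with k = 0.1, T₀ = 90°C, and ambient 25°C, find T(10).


Newton's law: dT/dt = -k(T - T_a) has solution T(t) = T_a + (T₀ - T_a)e^(-kt).
Plug in T_a = 25, T₀ = 90, k = 0.1, t = 10: T(10) = 25 + (65)e^(-1.00) ≈ 48.9°C.


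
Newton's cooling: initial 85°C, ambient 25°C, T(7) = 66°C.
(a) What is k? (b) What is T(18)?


Newton's law: T(t) = T_a + (T₀ - T_a)e^(-kt).
(a) Use T(7) = 66: (66 - 25)/(85 - 25) = e^(-k·7), so k = -ln(0.683)/7 ≈ 0.0544.
(b) Apply k to t = 18: T(18) = 25 + (60)e^(-0.979) ≈ 47.5°C.


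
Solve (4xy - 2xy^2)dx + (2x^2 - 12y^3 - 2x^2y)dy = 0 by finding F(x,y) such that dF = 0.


Check exactness: ∂M/∂y = 4x - 4xy and ∂N/∂x = 4x - 4xy; equal, so the equation is exact.
Integrate M with respect to x (treating y as constant): ∫M dx = 2x^2y - x^2y^2 + h(y).
Differentiate w.r.t. y and set equal to N: the x-dependent terms already match, leaving h'(y) = -12y^3. Integrate: h(y) = -3y^4.
So F(x,y) = 2x^2y - 3y^4 - x^2y^2.
General solution: 2x^2y - 3y^4 - x^2y^2 = C.


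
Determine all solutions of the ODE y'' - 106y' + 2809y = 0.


Characteristic equation: r² - 106r + 2809 = 0, i.e. (r - 53)² = 0.
Repeated root r = 53; include an x factor for the second linearly independent solution.
General solution: y = (C₁ + C₂x)e^(53x).


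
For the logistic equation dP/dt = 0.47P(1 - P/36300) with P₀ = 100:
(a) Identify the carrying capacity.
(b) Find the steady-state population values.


Logistic ODE dP/dt = 0.47P(1 - P/36300) has equilibria where dP/dt = 0, i.e. P = 0 or P = 36300.
The coefficient (1 - P/K) = 0 when P = K, identifying K = 36300 as the carrying capacity.
(a) K = 36300; (b) equilibria P = 0 and P = 36300.


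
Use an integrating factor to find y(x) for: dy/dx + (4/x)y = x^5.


P(x) = 4/x ⇒ μ = x^4.
(x^4 y)' = x^9 ⇒ x^4 y = x^10/(10) + C.
Solve for y: y = (1/10)x^6 + C/x^4.


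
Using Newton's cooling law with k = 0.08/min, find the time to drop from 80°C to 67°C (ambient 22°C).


From T(t) = T_a + (T₀ - T_a)e^(-kt), set T(t) = 67:
(67 - 22) / (80 - 22) = e^(-0.08t), so t = -ln(0.776)/0.08 ≈ 3.2 minutes.


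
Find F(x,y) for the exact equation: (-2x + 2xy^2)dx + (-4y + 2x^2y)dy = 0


Check exactness: ∂M/∂y = 4xy and ∂N/∂x = 4xy; equal, so the equation is exact.
Integrate M with respect to x (treating y as constant): ∫M dx = -x^2 + x^2y^2 + h(y).
Differentiate w.r.t. y and set equal to N: the x-dependent terms already match, leaving h'(y) = -4y. Integrate: h(y) = -2y^2.
So F(x,y) = -2y^2 - x^2 + x^2y^2.
General solution: -2y^2 - x^2 + x^2y^2 = C.


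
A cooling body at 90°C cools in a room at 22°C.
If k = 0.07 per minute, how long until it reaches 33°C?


From T(t) = T_a + (T₀ - T_a)e^(-kt), set T(t) = 33:
(33 - 22) / (90 - 22) = e^(-0.07t), so t = -ln(0.162)/0.07 ≈ 26.0 minutes.


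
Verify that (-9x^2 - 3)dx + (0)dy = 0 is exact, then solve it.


Check exactness: ∂M/∂y = 0 and ∂N/∂x = 0; equal, so the equation is exact.
Integrate M with respect to x (treating y as constant): ∫M dx = -3x^3 - 3x + h(y).
Differentiate w.r.t. y and set equal to N: all terms match, so h'(y) = 0 and h is a constant absorbed into C.
General solution: -3x^3 - 3x = C.


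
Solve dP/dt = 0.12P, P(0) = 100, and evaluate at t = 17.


The ODE dP/dt = 0.12P has solution P(t) = P(0)e^(0.12t).
Substitute P(0) = 100 and t = 17: P(17) = 100 e^(2.04) ≈ 769.


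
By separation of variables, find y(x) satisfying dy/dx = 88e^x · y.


Separate variables: dy/y = 88e^x dx.
Integrate: ln|y| = 88e^x + C₀.
Exponentiate: y = Ce^(88e^x).


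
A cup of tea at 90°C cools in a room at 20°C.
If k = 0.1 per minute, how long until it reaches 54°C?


From T(t) = T_a + (T₀ - T_a)e^(-kt), set T(t) = 54:
(54 - 20) / (90 - 20) = e^(-0.1t), so t = -ln(0.486)/0.1 ≈ 7.2 minutes.


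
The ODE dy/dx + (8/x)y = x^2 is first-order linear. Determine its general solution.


P(x) = 8/x ⇒ μ = x^8.
(x^8 y)' = x^10 ⇒ x^8 y = x^11/(11) + C.
Solve for y: y = (1/11)x^3 + C/x^8.


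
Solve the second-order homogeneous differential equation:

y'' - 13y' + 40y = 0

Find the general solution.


Characteristic equation: r² - 13r + 40 = 0.
Factor: (r - 5)(r - 8) = 0 ⇒ r = 5, 8 (distinct real).
General solution: y = C₁e^(5x) + C₂e^(8x).


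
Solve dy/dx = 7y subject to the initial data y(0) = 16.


General solution of y' = 7y is y = Ce^(7x).
Apply y(0) = 16: C = 16.
Particular solution: y = 16e^(7x).


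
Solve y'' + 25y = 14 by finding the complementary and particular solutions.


Homogeneous part: r² + 25 = 0 ⇒ r = ±5i, so y_h = C₁cos(5x) + C₂sin(5x).
Try constant y_p = A; plug in: 25A = 14 ⇒ A = 14/25.
General solution: y = C₁cos(5x) + C₂sin(5x) + 14/25.


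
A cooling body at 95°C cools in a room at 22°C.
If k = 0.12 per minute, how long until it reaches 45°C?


From T(t) = T_a + (T₀ - T_a)e^(-kt), set T(t) = 45:
(45 - 22) / (95 - 22) = e^(-0.12t), so t = -ln(0.315)/0.12 ≈ 9.6 minutes.


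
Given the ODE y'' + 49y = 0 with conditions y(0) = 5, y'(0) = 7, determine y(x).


Characteristic roots of r² + 49 = 0 are ±7i, so y = C₁cos(7x) + C₂sin(7x).
Apply y(0) = 5: C₁ = 5. Differentiate and apply y'(0) = 7: 7·C₂ = 7, so C₂ = 1.
Particular solution: y = 5cos(7x) + sin(7x).


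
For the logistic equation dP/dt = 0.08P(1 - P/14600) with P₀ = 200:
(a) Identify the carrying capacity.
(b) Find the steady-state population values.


Logistic ODE dP/dt = 0.08P(1 - P/14600) has equilibria where dP/dt = 0, i.e. P = 0 or P = 14600.
The coefficient (1 - P/K) = 0 when P = K, identifying K = 14600 as the carrying capacity.
(a) K = 14600; (b) equilibria P = 0 and P = 14600.


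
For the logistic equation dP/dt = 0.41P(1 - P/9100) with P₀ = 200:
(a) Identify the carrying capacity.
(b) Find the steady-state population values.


Logistic ODE dP/dt = 0.41P(1 - P/9100) has equilibria where dP/dt = 0, i.e. P = 0 or P = 9100.
The coefficient (1 - P/K) = 0 when P = K, identifying K = 9100 as the carrying capacity.
(a) K = 9100; (b) equilibria P = 0 and P = 9100.


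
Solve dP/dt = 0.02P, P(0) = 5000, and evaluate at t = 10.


The ODE dP/dt = 0.02P has solution P(t) = P(0)e^(0.02t).
Substitute P(0) = 5000 and t = 10: P(10) = 5000 e^(0.20) ≈ 6107.


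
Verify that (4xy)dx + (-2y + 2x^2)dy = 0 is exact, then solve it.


Check exactness: ∂M/∂y = 4x and ∂N/∂x = 4x; equal, so the equation is exact.
Integrate M with respect to x (treating y as constant): ∫M dx = 2x^2y + h(y).
Differentiate w.r.t. y and set equal to N: the x-dependent terms already match, leaving h'(y) = -2y. Integrate: h(y) = -y^2.
So F(x,y) = -y^2 + 2x^2y.
General solution: -y^2 + 2x^2y = C.


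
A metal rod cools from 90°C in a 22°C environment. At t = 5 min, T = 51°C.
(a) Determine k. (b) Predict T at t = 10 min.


Newton's law: T(t) = T_a + (T₀ - T_a)e^(-kt).
(a) Use T(5) = 51: (51 - 22)/(90 - 22) = e^(-k·5), so k = -ln(0.426)/5 ≈ 0.1704.
(b) Apply k to t = 10: T(10) = 22 + (68)e^(-1.704) ≈ 34.4°C.


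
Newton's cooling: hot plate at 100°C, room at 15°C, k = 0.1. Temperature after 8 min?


Newton's law: dT/dt = -k(T - T_a) has solution T(t) = T_a + (T₀ - T_a)e^(-kt).
Plug in T_a = 15, T₀ = 100, k = 0.1, t = 8: T(8) = 15 + (85)e^(-0.80) ≈ 53.2°C.


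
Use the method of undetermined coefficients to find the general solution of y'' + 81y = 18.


Homogeneous part: r² + 81 = 0 ⇒ r = ±9i, so y_h = C₁cos(9x) + C₂sin(9x).
Try constant y_p = A; plug in: 81A = 18 ⇒ A = 2/9.
General solution: y = C₁cos(9x) + C₂sin(9x) + 2/9.


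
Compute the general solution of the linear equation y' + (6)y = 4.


P(x) = 6, Q(x) = 4; integrating factor μ = e^(6x).
(μ y)' = 4e^(6x) ⇒ μ y = (2/3)e^(6x) + C.
Divide by μ: y = 2/3 + Ce^(-6x).


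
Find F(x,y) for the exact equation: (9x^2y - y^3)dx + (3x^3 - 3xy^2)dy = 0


Check exactness: ∂M/∂y = 9x^2 - 3y^2 and ∂N/∂x = 9x^2 - 3y^2; equal, so the equation is exact.
Integrate M with respect to x (treating y as constant): ∫M dx = 3x^3y - xy^3 + h(y).
Differentiate w.r.t. y and set equal to N: all terms match, so h'(y) = 0 and h is a constant absorbed into C.
General solution: 3x^3y - xy^3 = C.


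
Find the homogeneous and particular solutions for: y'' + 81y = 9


Homogeneous part: r² + 81 = 0 ⇒ r = ±9i, so y_h = C₁cos(9x) + C₂sin(9x).
Try constant y_p = A; plug in: 81A = 9 ⇒ A = 1/9.
General solution: y = C₁cos(9x) + C₂sin(9x) + 1/9.


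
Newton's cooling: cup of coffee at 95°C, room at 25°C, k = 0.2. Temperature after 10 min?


Newton's law: dT/dt = -k(T - T_a) has solution T(t) = T_a + (T₀ - T_a)e^(-kt).
Plug in T_a = 25, T₀ = 95, k = 0.2, t = 10: T(10) = 25 + (70)e^(-2.00) ≈ 34.5°C.


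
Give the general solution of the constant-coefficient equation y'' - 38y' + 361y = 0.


Characteristic equation: r² - 38r + 361 = 0, i.e. (r - 19)² = 0.
Repeated root r = 19; include an x factor for the second linearly independent solution.
General solution: y = (C₁ + C₂x)e^(19x).


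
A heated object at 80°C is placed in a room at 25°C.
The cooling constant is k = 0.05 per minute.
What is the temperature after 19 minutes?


Newton's law: dT/dt = -k(T - T_a) has solution T(t) = T_a + (T₀ - T_a)e^(-kt).
Plug in T_a = 25, T₀ = 80, k = 0.05, t = 19: T(19) = 25 + (55)e^(-0.95) ≈ 46.3°C.


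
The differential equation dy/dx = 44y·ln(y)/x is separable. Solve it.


Separate: dy/[y ln(y)] = 44 dx/x.
Substitute u = ln(y): du/u = 44 dx/x.
Integrate: ln|ln(y)| = 44ln|x| + C₀, hence ln(y) = C·x^44.


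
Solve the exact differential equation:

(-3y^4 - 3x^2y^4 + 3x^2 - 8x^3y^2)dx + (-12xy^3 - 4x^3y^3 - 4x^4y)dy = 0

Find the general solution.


Check exactness: ∂M/∂y = -12y^3 - 12x^2y^3 - 16x^3y and ∂N/∂x = -12y^3 - 12x^2y^3 - 16x^3y; equal, so the equation is exact.
Integrate M with respect to x (treating y as constant): ∫M dx = -3xy^4 - x^3y^4 + x^3 - 2x^4y^2 + h(y).
Differentiate w.r.t. y and set equal to N: all terms match, so h'(y) = 0 and h is a constant absorbed into C.
General solution: -3xy^4 - x^3y^4 + x^3 - 2x^4y^2 = C.


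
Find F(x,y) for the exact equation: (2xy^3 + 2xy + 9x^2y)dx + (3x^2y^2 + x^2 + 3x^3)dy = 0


Check exactness: ∂M/∂y = 6xy^2 + 2x + 9x^2 and ∂N/∂x = 6xy^2 + 2x + 9x^2; equal, so the equation is exact.
Integrate M with respect to x (treating y as constant): ∫M dx = x^2y^3 + x^2y + 3x^3y + h(y).
Differentiate w.r.t. y and set equal to N: all terms match, so h'(y) = 0 and h is a constant absorbed into C.
General solution: x^2y^3 + x^2y + 3x^3y = C.


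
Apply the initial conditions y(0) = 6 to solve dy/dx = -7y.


General solution of y' = -7y is y = Ce^(-7x).
Apply y(0) = 6: C = 6.
Particular solution: y = 6e^(-7x).


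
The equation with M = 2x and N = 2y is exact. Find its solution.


Check exactness: ∂M/∂y = 0 and ∂N/∂x = 0; equal, so the equation is exact.
Integrate M with respect to x (treating y as constant): ∫M dx = x^2 + h(y).
Differentiate w.r.t. y and set equal to N: the x-dependent terms already match, leaving h'(y) = 2y. Integrate: h(y) = y^2.
So F(x,y) = x^2 + y^2.
General solution: x^2 + y^2 = C.


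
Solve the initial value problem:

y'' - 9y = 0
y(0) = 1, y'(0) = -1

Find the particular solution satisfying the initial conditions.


Characteristic roots of r² - 9 = 0 are 3, -3.
General solution y = c₁ e^(3x) + c₂ e^(-3x).
Apply y(0) = 1: c₁ + c₂ = 1. Apply y'(0) = -1: 3 c₁ - 3 c₂ = -1.
Solve: c₁ = 1/3, c₂ = 2/3.
Particular solution: y = (1/3)e^(3x) + (2/3)e^(-3x).


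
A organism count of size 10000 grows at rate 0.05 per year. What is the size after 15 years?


The ODE dP/dt = 0.05P has solution P(t) = P(0)e^(0.05t).
Substitute P(0) = 10000 and t = 15: P(15) = 10000 e^(0.75) ≈ 21170.


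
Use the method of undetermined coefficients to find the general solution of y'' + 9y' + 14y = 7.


Characteristic roots of r² + 9r + 14 = 0 are -7, -2.
y_h = C₁e^(-7x) + C₂e^(-2x).
Constant forcing; try y_p = A. Then 14A = 7 ⇒ A = 1/2.
General solution: y = C₁e^(-7x) + C₂e^(-2x) + 1/2.


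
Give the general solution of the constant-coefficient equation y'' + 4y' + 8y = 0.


Characteristic equation: r² + 4r + 8 = 0.
Discriminant is negative; roots r = -2 ± 2i (complex conjugate pair).
General solution uses e^(α x)(C₁ cos(β x) + C₂ sin(β x)): y = e^(-2x)(C₁cos(2x) + C₂sin(2x)).


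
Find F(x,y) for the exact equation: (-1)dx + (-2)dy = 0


Check exactness: ∂M/∂y = 0 and ∂N/∂x = 0; equal, so the equation is exact.
Integrate M with respect to x (treating y as constant): ∫M dx = -x + h(y).
Differentiate w.r.t. y and set equal to N: the x-dependent terms already match, leaving h'(y) = -2. Integrate: h(y) = -2y.
So F(x,y) = -2y - x.
General solution: -2y - x = C.


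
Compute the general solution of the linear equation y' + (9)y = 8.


P(x) = 9, Q(x) = 8; integrating factor μ = e^(9x).
(μ y)' = 8e^(9x) ⇒ μ y = (8/9)e^(9x) + C.
Divide by μ: y = 8/9 + Ce^(-9x).


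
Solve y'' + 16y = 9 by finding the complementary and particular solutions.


Homogeneous part: r² + 16 = 0 ⇒ r = ±4i, so y_h = C₁cos(4x) + C₂sin(4x).
Try constant y_p = A; plug in: 16A = 9 ⇒ A = 9/16.
General solution: y = C₁cos(4x) + C₂sin(4x) + 9/16.


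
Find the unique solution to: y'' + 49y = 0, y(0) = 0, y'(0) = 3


Characteristic roots of r² + 49 = 0 are ±7i, so y = C₁cos(7x) + C₂sin(7x).
Apply y(0) = 0: C₁ = 0. Differentiate and apply y'(0) = 3: 7·C₂ = 3, so C₂ = 3/7.
Particular solution: y = (3/7)sin(7x).


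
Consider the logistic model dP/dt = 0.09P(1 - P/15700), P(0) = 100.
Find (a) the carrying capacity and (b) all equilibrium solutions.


Logistic ODE dP/dt = 0.09P(1 - P/15700) has equilibria where dP/dt = 0, i.e. P = 0 or P = 15700.
The coefficient (1 - P/K) = 0 when P = K, identifying K = 15700 as the carrying capacity.
(a) K = 15700; (b) equilibria P = 0 and P = 15700.


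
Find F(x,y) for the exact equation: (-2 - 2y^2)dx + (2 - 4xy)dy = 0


Check exactness: ∂M/∂y = -4y and ∂N/∂x = -4y; equal, so the equation is exact.
Integrate M with respect to x (treating y as constant): ∫M dx = -2x - 2xy^2 + h(y).
Differentiate w.r.t. y and set equal to N: the x-dependent terms already match, leaving h'(y) = 2. Integrate: h(y) = 2y.
So F(x,y) = 2y - 2x - 2xy^2.
General solution: 2y - 2x - 2xy^2 = C.


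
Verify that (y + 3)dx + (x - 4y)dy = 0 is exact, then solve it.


Check exactness: ∂M/∂y = 1 and ∂N/∂x = 1; equal, so the equation is exact.
Integrate M with respect to x (treating y as constant): ∫M dx = xy + 3x + h(y).
Differentiate w.r.t. y and set equal to N: the x-dependent terms already match, leaving h'(y) = -4y. Integrate: h(y) = -2y^2.
So F(x,y) = xy - 2y^2 + 3x.
General solution: xy - 2y^2 + 3x = C.


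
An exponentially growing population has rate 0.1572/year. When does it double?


Exponential growth: P(t) = P₀ e^(0.1572t). Set P(t)/P₀ = 2: e^(0.1572t) = 2.
Solve: t = ln(2)/0.1572 ≈ 4.41 years.
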